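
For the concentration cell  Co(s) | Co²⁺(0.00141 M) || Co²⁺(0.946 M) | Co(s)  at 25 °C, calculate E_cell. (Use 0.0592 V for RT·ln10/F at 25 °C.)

Both half-cells are Co²⁺/Co, so E°_cell = 0. The concentrated side is the cathode; the cell reaction moves Co²⁺ from high to low concentration with n = 2.
Q = [Co²⁺]_dilute/[Co²⁺]_conc = 0.00141/0.946 = 0.00149.
E = 0 − (0.0592/2) log Q = −(0.0592/2)(-2.827) = 0.0837 V.

0.084 V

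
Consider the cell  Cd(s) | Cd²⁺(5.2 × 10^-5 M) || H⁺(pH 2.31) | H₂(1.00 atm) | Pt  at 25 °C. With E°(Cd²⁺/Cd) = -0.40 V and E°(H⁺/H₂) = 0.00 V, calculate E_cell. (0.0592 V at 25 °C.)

0.39 V

The hydrogen couple is the cathode, so E°_cell = 0.40 V; n = 2.
[H⁺] = 10^(−2.31) = 0.0049 M, and Q = [Cd²⁺]·P(H₂) / [H⁺]^2 = 2.17.
E = E° − (0.0592/2) log Q = 0.40 − (0.0592/2)(0.336) = 0.390 V.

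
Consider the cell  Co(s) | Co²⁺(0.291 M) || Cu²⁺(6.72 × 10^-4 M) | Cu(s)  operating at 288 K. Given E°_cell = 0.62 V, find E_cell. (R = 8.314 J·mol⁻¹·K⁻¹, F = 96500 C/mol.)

0.545 V

Balancing electrons gives n = 2; the reaction quotient is Q = [Co²⁺]/[Cu²⁺] = 433.
E = E° − (RT/nF) ln Q = 0.62 − (8.314×288)/(2×96500) × (6.071) = 0.620 − 0.075 = 0.545 V.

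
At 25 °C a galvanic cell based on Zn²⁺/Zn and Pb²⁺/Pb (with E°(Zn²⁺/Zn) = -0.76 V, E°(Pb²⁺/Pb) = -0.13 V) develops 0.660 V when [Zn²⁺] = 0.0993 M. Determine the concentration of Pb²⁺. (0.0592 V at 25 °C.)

1.0 M

From the Nernst equation, log Q = n(E° − E)/0.0592 = 2(0.63 − 0.660)/0.0592 = -1.014, so Q = 0.0969.
With Q = [Zn²⁺]/[Pb²⁺] and the known concentrations, [Pb²⁺] in the denominator gives [Pb²⁺] = 1.0 M.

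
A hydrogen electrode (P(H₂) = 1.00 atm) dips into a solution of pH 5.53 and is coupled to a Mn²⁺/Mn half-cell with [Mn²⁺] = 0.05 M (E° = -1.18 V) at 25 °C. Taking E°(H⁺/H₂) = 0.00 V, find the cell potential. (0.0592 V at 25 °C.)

0.89 V

The hydrogen couple is the cathode, so E°_cell = 1.18 V; n = 2.
[H⁺] = 10^(−5.53) = 3 × 10^-6 M, and Q = [Mn²⁺]·P(H₂) / [H⁺]^2 = 5.74 × 10^9.
E = E° − (0.0592/2) log Q = 1.18 − (0.0592/2)(9.759) = 0.891 V.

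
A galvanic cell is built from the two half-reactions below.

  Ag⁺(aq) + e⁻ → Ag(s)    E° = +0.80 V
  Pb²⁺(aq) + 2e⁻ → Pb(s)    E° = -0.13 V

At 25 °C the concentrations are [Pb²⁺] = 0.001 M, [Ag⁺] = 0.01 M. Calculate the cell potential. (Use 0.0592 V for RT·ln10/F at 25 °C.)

0.900 V

The Ag⁺/Ag couple has the higher reduction potential and acts as the cathode, so E°_cell = +0.80 − (-0.13) = 0.93 V.
Balancing electrons gives n = 2; the reaction quotient is Q = [Pb²⁺]/[Ag⁺]^2 = 10.0.
At 25 °C, E = E° − (0.0592/n) log Q = 0.93 − (0.0592/2)(1.000) = 0.930 − 0.030 = 0.900 V.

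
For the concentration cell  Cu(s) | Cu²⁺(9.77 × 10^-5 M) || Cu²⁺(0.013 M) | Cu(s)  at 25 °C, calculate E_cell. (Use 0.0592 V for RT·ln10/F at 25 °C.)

Both half-cells are Cu²⁺/Cu, so E°_cell = 0. The concentrated side is the cathode; the cell reaction moves Cu²⁺ from high to low concentration with n = 2.
Q = [Cu²⁺]_dilute/[Cu²⁺]_conc = 9.77 × 10^-5/0.013 = 0.00752.
E = 0 − (0.0592/2) log Q = −(0.0592/2)(-2.124) = 0.0629 V.

0.063 V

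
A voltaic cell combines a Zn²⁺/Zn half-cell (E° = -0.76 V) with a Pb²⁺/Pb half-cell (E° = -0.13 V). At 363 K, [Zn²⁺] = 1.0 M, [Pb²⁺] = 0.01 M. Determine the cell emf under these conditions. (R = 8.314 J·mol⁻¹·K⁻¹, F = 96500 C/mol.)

0.558 V

The Pb²⁺/Pb couple has the higher reduction potential and acts as the cathode, so E°_cell = -0.13 − (-0.76) = 0.63 V.
Balancing electrons gives n = 2; the reaction quotient is Q = [Zn²⁺]/[Pb²⁺] = 100.
E = E° − (RT/nF) ln Q = 0.63 − (8.314×363)/(2×96500) × (4.605) = 0.630 − 0.072 = 0.558 V.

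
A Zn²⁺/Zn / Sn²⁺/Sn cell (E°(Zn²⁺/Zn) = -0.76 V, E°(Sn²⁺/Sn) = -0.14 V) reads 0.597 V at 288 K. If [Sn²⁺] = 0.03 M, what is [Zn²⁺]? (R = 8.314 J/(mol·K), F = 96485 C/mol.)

0.19 M

From the Nernst equation, ln Q = nF(E° − E)/RT = 2×96485×(0.62 − 0.597)/(8.314×288) = 1.854, so Q = 6.38.
With Q = [Zn²⁺]/[Sn²⁺] and the known concentrations, [Zn²⁺] in the numerator gives [Zn²⁺] = 0.19 M.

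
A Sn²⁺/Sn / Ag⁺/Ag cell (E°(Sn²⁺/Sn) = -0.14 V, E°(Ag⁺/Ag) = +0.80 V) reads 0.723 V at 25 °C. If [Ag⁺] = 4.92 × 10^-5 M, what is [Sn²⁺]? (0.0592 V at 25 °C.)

0.052 M

From the Nernst equation, log Q = n(E° − E)/0.0592 = 2(0.94 − 0.723)/0.0592 = 7.331, so Q = 2.14 × 10^7.
With Q = [Sn²⁺]/[Ag⁺]^2 and the known concentrations, [Sn²⁺] in the numerator gives [Sn²⁺] = 0.052 M.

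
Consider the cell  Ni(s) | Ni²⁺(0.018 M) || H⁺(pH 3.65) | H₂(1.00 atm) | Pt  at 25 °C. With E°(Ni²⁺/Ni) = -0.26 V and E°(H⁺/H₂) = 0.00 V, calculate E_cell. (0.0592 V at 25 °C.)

The hydrogen couple is the cathode, so E°_cell = 0.26 V; n = 2.
[H⁺] = 10^(−3.65) = 2.2 × 10^-4 M, and Q = [Ni²⁺]·P(H₂) / [H⁺]^2 = 3.59 × 10^5.
E = E° − (0.0592/2) log Q = 0.26 − (0.0592/2)(5.555) = 0.096 V.

0.096 V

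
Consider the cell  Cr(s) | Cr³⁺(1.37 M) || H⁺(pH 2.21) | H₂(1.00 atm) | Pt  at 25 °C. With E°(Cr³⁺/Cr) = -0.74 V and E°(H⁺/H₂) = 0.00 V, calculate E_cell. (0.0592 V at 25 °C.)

The hydrogen couple is the cathode, so E°_cell = 0.74 V; n = 6.
[H⁺] = 10^(−2.21) = 0.0062 M, and Q = [Cr³⁺]^2·P(H₂)^3 / [H⁺]^6 = 3.42 × 10^13.
E = E° − (0.0592/6) log Q = 0.74 − (0.0592/6)(13.533) = 0.606 V.

0.61 V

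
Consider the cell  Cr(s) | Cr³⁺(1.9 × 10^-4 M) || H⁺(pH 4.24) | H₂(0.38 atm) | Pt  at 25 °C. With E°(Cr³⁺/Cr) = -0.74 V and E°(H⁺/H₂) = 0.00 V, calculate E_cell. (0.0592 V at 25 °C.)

0.57 V

The hydrogen couple is the cathode, so E°_cell = 0.74 V; n = 6.
[H⁺] = 10^(−4.24) = 5.8 × 10^-5 M, and Q = [Cr³⁺]^2·P(H₂)^3 / [H⁺]^6 = 5.46 × 10^16.
E = E° − (0.0592/6) log Q = 0.74 − (0.0592/6)(16.737) = 0.575 V.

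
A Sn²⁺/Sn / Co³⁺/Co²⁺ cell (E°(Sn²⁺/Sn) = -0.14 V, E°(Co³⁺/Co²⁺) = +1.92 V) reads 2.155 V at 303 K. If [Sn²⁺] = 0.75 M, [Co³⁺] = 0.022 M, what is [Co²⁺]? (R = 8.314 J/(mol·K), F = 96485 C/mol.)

From the Nernst equation, ln Q = nF(E° − E)/RT = 2×96485×(2.06 − 2.155)/(8.314×303) = -7.277, so Q = 6.91 × 10^-4.
With Q = [Sn²⁺]·[Co²⁺]^2/[Co³⁺]^2 and the known concentrations, [Co²⁺]^2 in the numerator gives [Co²⁺] = 6.7 × 10^-4 M.

6.7 × 10^-4 M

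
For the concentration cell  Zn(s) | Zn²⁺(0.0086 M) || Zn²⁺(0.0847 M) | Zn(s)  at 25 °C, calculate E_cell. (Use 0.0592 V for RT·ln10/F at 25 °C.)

Both half-cells are Zn²⁺/Zn, so E°_cell = 0. The concentrated side is the cathode; the cell reaction moves Zn²⁺ from high to low concentration with n = 2.
Q = [Zn²⁺]_dilute/[Zn²⁺]_conc = 0.0086/0.0847 = 0.102.
E = 0 − (0.0592/2) log Q = −(0.0592/2)(-0.993) = 0.0294 V.

0.029 V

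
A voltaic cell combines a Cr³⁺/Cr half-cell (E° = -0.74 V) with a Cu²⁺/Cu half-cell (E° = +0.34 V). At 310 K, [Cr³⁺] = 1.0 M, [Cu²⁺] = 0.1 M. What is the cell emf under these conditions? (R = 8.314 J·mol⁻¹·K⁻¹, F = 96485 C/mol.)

The Cu²⁺/Cu couple has the higher reduction potential and acts as the cathode, so E°_cell = +0.34 − (-0.74) = 1.08 V.
Balancing electrons gives n = 6; the reaction quotient is Q = [Cr³⁺]^2/[Cu²⁺]^3 = 1000.
E = E° − (RT/nF) ln Q = 1.08 − (8.314×310)/(6×96485) × (6.908) = 1.080 − 0.031 = 1.049 V.

1.05 V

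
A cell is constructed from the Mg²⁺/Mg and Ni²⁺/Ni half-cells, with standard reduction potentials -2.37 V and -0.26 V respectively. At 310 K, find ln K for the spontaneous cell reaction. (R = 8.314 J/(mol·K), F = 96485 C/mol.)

ln K = 158.0

E°_cell = -0.26 − (-2.37) = 2.11 V, with n = 2 electrons transferred.
At equilibrium E = 0, so the Nernst equation gives ln K = nFE°/RT = (2)(96485)(2.11)/((8.314)(310)) = 157.98.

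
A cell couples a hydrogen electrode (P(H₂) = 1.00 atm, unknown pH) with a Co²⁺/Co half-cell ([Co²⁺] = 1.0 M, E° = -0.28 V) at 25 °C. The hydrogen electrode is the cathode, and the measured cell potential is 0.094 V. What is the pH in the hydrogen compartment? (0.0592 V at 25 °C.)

E°_cell = 0.28 V and n = 2.
log Q = n(E° − E)/0.0592 = 2×(0.28 − 0.094)/0.0592 = 6.284.
With Q = [Co²⁺]·P(H₂) / [H⁺]^2, solving for [H⁺] gives log[H⁺] = -3.142, so pH = 3.14.

pH = 3.14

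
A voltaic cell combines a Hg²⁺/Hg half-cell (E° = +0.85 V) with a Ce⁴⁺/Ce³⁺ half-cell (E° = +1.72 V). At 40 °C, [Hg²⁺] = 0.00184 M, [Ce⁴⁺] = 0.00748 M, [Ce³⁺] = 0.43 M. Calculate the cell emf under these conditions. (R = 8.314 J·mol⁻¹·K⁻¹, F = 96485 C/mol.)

0.846 V

The Ce⁴⁺/Ce³⁺ couple has the higher reduction potential and acts as the cathode, so E°_cell = +1.72 − (+0.85) = 0.87 V.
Balancing electrons gives n = 2; the reaction quotient is Q = [Hg²⁺]·[Ce³⁺]^2/[Ce⁴⁺]^2 = 6.08.
E = E° − (RT/nF) ln Q = 0.87 − (8.314×313)/(2×96485) × (1.805) = 0.870 − 0.024 = 0.846 V.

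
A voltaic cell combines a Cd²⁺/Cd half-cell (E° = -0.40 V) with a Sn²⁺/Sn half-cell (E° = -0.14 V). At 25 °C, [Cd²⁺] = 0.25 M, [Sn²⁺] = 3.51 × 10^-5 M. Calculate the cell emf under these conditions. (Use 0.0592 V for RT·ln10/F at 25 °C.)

0.146 V

The Sn²⁺/Sn couple has the higher reduction potential and acts as the cathode, so E°_cell = -0.14 − (-0.40) = 0.26 V.
Balancing electrons gives n = 2; the reaction quotient is Q = [Cd²⁺]/[Sn²⁺] = 7120.
At 25 °C, E = E° − (0.0592/n) log Q = 0.26 − (0.0592/2)(3.853) = 0.260 − 0.114 = 0.146 V.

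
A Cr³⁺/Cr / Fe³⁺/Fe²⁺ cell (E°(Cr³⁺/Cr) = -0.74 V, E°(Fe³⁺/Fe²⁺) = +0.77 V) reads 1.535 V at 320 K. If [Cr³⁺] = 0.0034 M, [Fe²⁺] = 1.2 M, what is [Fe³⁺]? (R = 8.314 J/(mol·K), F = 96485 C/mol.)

0.45 M

From the Nernst equation, ln Q = nF(E° − E)/RT = 3×96485×(1.51 − 1.535)/(8.314×320) = -2.720, so Q = 0.0659.
With Q = [Cr³⁺]·[Fe²⁺]^3/[Fe³⁺]^3 and the known concentrations, [Fe³⁺]^3 in the denominator gives [Fe³⁺] = 0.45 M.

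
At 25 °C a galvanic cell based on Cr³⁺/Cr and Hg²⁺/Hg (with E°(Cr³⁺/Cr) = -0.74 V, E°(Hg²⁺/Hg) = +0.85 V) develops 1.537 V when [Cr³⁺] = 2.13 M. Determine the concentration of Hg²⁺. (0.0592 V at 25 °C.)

From the Nernst equation, log Q = n(E° − E)/0.0592 = 6(1.59 − 1.537)/0.0592 = 5.372, so Q = 2.35 × 10^5.
With Q = [Cr³⁺]^2/[Hg²⁺]^3 and the known concentrations, [Hg²⁺]^3 in the denominator gives [Hg²⁺] = 0.027 M.

0.027 M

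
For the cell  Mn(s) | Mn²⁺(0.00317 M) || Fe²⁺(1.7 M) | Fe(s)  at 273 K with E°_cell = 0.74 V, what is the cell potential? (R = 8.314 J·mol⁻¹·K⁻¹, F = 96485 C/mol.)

Balancing electrons gives n = 2; the reaction quotient is Q = [Mn²⁺]/[Fe²⁺] = 0.00186.
E = E° − (RT/nF) ln Q = 0.74 − (8.314×273)/(2×96485) × (-6.285) = 0.740 + 0.074 = 0.814 V.

0.814 V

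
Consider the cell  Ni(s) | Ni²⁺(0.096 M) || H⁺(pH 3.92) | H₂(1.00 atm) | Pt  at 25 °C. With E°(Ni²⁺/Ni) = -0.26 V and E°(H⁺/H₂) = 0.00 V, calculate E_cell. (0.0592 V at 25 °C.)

The hydrogen couple is the cathode, so E°_cell = 0.26 V; n = 2.
[H⁺] = 10^(−3.92) = 1.2 × 10^-4 M, and Q = [Ni²⁺]·P(H₂) / [H⁺]^2 = 6.64 × 10^6.
E = E° − (0.0592/2) log Q = 0.26 − (0.0592/2)(6.822) = 0.058 V.

0.058 V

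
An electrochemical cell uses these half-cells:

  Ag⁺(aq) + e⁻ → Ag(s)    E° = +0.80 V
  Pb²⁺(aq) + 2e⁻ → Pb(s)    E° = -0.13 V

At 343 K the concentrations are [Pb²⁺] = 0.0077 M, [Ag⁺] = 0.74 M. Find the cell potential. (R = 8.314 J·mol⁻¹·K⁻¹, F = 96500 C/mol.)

0.993 V

The Ag⁺/Ag couple has the higher reduction potential and acts as the cathode, so E°_cell = +0.80 − (-0.13) = 0.93 V.
Balancing electrons gives n = 2; the reaction quotient is Q = [Pb²⁺]/[Ag⁺]^2 = 0.0141.
E = E° − (RT/nF) ln Q = 0.93 − (8.314×343)/(2×96500) × (-4.264) = 0.930 + 0.063 = 0.993 V.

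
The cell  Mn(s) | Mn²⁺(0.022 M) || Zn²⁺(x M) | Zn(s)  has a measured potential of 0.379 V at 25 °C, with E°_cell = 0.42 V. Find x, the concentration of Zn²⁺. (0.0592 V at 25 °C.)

9.1 × 10^-4 M

From the Nernst equation, log Q = n(E° − E)/0.0592 = 2(0.42 − 0.379)/0.0592 = 1.385, so Q = 24.3.
With Q = [Mn²⁺]/[Zn²⁺] and the known concentrations, [Zn²⁺] in the denominator gives [Zn²⁺] = 9.1 × 10^-4 M.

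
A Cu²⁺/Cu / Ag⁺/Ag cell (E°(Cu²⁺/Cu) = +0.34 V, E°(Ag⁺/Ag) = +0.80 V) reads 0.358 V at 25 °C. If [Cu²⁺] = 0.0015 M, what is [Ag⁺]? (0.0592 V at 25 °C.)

From the Nernst equation, log Q = n(E° − E)/0.0592 = 2(0.46 − 0.358)/0.0592 = 3.446, so Q = 2790.
With Q = [Cu²⁺]/[Ag⁺]^2 and the known concentrations, [Ag⁺]^2 in the denominator gives [Ag⁺] = 7.3 × 10^-4 M.

7.3 × 10^-4 M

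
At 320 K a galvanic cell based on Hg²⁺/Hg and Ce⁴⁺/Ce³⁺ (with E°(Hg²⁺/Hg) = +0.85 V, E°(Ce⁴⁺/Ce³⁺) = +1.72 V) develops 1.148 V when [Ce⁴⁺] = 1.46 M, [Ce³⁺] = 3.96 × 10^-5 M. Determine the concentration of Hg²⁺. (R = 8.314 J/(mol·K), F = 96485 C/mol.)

From the Nernst equation, ln Q = nF(E° − E)/RT = 2×96485×(0.87 − 1.148)/(8.314×320) = -20.164, so Q = 1.75 × 10^-9.
With Q = [Hg²⁺]·[Ce³⁺]^2/[Ce⁴⁺]^2 and the known concentrations, [Hg²⁺] in the numerator gives [Hg²⁺] = 2.4 M.

2.4 M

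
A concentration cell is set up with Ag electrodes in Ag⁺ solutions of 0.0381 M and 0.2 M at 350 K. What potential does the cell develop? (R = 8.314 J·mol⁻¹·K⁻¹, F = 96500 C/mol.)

0.050 V

Both half-cells are Ag⁺/Ag, so E°_cell = 0. The concentrated side is the cathode; the cell reaction moves Ag⁺ from high to low concentration with n = 1.
Q = [Ag⁺]_dilute/[Ag⁺]_conc = 0.0381/0.2 = 0.191.
E = 0 − (RT/nF) ln Q = −((8.314×350)/(1×96500))(-1.658) = 0.0500 V.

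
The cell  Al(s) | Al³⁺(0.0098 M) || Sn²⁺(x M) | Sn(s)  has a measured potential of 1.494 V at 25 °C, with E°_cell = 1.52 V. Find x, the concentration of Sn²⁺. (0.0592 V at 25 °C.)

From the Nernst equation, log Q = n(E° − E)/0.0592 = 6(1.52 − 1.494)/0.0592 = 2.635, so Q = 432.
With Q = [Al³⁺]^2/[Sn²⁺]^3 and the known concentrations, [Sn²⁺]^3 in the denominator gives [Sn²⁺] = 0.0061 M.

0.0061 M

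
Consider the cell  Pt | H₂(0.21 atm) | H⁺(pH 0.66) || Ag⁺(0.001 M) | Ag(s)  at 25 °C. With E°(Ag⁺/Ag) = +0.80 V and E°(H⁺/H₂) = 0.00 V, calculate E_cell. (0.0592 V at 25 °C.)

0.64 V

The Ag⁺/Ag couple is the cathode, so E°_cell = 0.80 V; n = 2.
[H⁺] = 10^(−0.66) = 0.22 M, and Q = [H⁺]^2 / ([Ag⁺]^2·P(H₂)) = 2.28 × 10^5.
E = E° − (0.0592/2) log Q = 0.80 − (0.0592/2)(5.358) = 0.641 V.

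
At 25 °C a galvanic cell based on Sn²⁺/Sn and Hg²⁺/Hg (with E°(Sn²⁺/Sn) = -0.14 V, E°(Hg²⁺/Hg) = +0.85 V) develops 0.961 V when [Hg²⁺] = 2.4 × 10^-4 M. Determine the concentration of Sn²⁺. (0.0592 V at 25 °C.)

From the Nernst equation, log Q = n(E° − E)/0.0592 = 2(0.99 − 0.961)/0.0592 = 0.980, so Q = 9.54.
With Q = [Sn²⁺]/[Hg²⁺] and the known concentrations, [Sn²⁺] in the numerator gives [Sn²⁺] = 0.0023 M.

0.0023 M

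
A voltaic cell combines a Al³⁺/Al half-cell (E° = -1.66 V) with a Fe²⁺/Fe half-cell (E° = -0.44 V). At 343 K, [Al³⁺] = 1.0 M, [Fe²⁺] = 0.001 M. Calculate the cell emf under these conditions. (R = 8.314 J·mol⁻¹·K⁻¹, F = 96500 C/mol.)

1.12 V

The Fe²⁺/Fe couple has the higher reduction potential and acts as the cathode, so E°_cell = -0.44 − (-1.66) = 1.22 V.
Balancing electrons gives n = 6; the reaction quotient is Q = [Al³⁺]^2/[Fe²⁺]^3 = 1 × 10^9.
E = E° − (RT/nF) ln Q = 1.22 − (8.314×343)/(6×96500) × (20.723) = 1.220 − 0.102 = 1.118 V.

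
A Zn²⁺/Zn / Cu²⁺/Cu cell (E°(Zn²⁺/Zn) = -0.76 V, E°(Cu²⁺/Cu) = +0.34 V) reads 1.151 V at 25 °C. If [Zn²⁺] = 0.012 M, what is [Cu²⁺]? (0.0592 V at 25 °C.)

0.63 M

From the Nernst equation, log Q = n(E° − E)/0.0592 = 2(1.10 − 1.151)/0.0592 = -1.723, so Q = 0.0189.
With Q = [Zn²⁺]/[Cu²⁺] and the known concentrations, [Cu²⁺] in the denominator gives [Cu²⁺] = 0.63 M.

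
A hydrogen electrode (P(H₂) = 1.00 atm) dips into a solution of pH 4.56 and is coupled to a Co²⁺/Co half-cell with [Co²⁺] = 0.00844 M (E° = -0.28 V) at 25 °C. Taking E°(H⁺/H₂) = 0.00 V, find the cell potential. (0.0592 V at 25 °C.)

0.071 V

The hydrogen couple is the cathode, so E°_cell = 0.28 V; n = 2.
[H⁺] = 10^(−4.56) = 2.8 × 10^-5 M, and Q = [Co²⁺]·P(H₂) / [H⁺]^2 = 1.11 × 10^7.
E = E° − (0.0592/2) log Q = 0.28 − (0.0592/2)(7.046) = 0.071 V.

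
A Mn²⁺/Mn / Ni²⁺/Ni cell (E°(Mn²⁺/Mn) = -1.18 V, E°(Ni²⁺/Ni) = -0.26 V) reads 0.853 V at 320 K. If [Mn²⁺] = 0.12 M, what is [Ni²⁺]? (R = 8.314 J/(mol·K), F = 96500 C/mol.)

9.3 × 10^-4 M

From the Nernst equation, ln Q = nF(E° − E)/RT = 2×96500×(0.92 − 0.853)/(8.314×320) = 4.860, so Q = 129.
With Q = [Mn²⁺]/[Ni²⁺] and the known concentrations, [Ni²⁺] in the denominator gives [Ni²⁺] = 9.3 × 10^-4 M.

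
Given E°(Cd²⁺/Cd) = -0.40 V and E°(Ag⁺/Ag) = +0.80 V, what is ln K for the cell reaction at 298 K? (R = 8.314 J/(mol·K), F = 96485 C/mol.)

E°_cell = +0.80 − (-0.40) = 1.20 V, with n = 2 electrons transferred.
At equilibrium E = 0, so the Nernst equation gives ln K = nFE°/RT = (2)(96485)(1.20)/((8.314)(298)) = 93.46.

ln K = 93.5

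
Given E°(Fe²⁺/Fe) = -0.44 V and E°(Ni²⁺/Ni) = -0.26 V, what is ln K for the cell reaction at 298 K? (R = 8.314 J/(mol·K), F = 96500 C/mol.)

E°_cell = -0.26 − (-0.44) = 0.18 V, with n = 2 electrons transferred.
At equilibrium E = 0, so the Nernst equation gives ln K = nFE°/RT = (2)(96500)(0.18)/((8.314)(298)) = 14.02.

ln K = 14.0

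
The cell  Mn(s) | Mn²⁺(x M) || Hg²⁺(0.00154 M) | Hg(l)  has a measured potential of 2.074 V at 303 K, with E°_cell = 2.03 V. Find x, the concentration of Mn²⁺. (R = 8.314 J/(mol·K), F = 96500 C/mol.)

5.3 × 10^-5 M

From the Nernst equation, ln Q = nF(E° − E)/RT = 2×96500×(2.03 − 2.074)/(8.314×303) = -3.371, so Q = 0.0344.
With Q = [Mn²⁺]/[Hg²⁺] and the known concentrations, [Mn²⁺] in the numerator gives [Mn²⁺] = 5.3 × 10^-5 M.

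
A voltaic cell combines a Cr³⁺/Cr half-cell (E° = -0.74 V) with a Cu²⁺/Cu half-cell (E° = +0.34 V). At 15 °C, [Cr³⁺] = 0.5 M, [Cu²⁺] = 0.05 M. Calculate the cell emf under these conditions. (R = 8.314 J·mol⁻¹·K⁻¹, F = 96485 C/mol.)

The Cu²⁺/Cu couple has the higher reduction potential and acts as the cathode, so E°_cell = +0.34 − (-0.74) = 1.08 V.
Balancing electrons gives n = 6; the reaction quotient is Q = [Cr³⁺]^2/[Cu²⁺]^3 = 2000.
E = E° − (RT/nF) ln Q = 1.08 − (8.314×288)/(6×96485) × (7.601) = 1.080 − 0.031 = 1.049 V.

1.05 V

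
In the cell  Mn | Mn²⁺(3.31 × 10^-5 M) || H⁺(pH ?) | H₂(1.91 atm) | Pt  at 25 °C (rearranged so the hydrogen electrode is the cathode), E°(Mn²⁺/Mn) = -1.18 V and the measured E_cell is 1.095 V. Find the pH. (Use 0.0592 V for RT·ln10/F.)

E°_cell = 1.18 V and n = 2.
log Q = n(E° − E)/0.0592 = 2×(1.18 − 1.095)/0.0592 = 2.872.
With Q = [Mn²⁺]·P(H₂) / [H⁺]^2, solving for [H⁺] gives log[H⁺] = -3.535, so pH = 3.54.

pH = 3.54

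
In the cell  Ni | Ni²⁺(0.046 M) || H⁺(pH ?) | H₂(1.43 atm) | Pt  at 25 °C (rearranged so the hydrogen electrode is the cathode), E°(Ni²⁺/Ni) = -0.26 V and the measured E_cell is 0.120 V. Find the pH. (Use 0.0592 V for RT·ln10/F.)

E°_cell = 0.26 V and n = 2.
log Q = n(E° − E)/0.0592 = 2×(0.26 − 0.120)/0.0592 = 4.730.
With Q = [Ni²⁺]·P(H₂) / [H⁺]^2, solving for [H⁺] gives log[H⁺] = -2.956, so pH = 2.96.

pH = 2.96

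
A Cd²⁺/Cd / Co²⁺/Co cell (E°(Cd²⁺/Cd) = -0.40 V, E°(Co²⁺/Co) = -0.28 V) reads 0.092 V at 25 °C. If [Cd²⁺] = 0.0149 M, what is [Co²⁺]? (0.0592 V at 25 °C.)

From the Nernst equation, log Q = n(E° − E)/0.0592 = 2(0.12 − 0.092)/0.0592 = 0.946, so Q = 8.83.
With Q = [Cd²⁺]/[Co²⁺] and the known concentrations, [Co²⁺] in the denominator gives [Co²⁺] = 0.0017 M.

0.0017 M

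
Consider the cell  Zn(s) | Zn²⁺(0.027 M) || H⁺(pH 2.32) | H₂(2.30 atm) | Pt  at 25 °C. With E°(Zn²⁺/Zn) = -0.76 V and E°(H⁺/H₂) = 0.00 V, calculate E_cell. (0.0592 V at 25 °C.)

The hydrogen couple is the cathode, so E°_cell = 0.76 V; n = 2.
[H⁺] = 10^(−2.32) = 0.0048 M, and Q = [Zn²⁺]·P(H₂) / [H⁺]^2 = 2710.
E = E° − (0.0592/2) log Q = 0.76 − (0.0592/2)(3.433) = 0.658 V.

0.66 V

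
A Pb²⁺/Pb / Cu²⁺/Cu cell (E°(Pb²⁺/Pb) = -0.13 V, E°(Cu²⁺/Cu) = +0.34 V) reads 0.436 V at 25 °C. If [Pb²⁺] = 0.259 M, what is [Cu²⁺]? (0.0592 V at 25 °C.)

0.018 M

From the Nernst equation, log Q = n(E° − E)/0.0592 = 2(0.47 − 0.436)/0.0592 = 1.149, so Q = 14.1.
With Q = [Pb²⁺]/[Cu²⁺] and the known concentrations, [Cu²⁺] in the denominator gives [Cu²⁺] = 0.018 M.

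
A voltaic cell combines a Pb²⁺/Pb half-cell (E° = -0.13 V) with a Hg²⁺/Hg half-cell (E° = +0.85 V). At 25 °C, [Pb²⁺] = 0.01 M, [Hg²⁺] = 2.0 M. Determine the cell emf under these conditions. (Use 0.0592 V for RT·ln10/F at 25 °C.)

The Hg²⁺/Hg couple has the higher reduction potential and acts as the cathode, so E°_cell = +0.85 − (-0.13) = 0.98 V.
Balancing electrons gives n = 2; the reaction quotient is Q = [Pb²⁺]/[Hg²⁺] = 0.00500.
At 25 °C, E = E° − (0.0592/n) log Q = 0.98 − (0.0592/2)(-2.301) = 0.980 + 0.068 = 1.048 V.

1.05 V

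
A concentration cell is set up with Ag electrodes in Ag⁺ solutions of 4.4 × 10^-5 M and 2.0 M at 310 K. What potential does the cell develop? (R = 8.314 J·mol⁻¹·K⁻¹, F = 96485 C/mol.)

0.29 V

Both half-cells are Ag⁺/Ag, so E°_cell = 0. The concentrated side is the cathode; the cell reaction moves Ag⁺ from high to low concentration with n = 1.
Q = [Ag⁺]_dilute/[Ag⁺]_conc = 4.4 × 10^-5/2.0 = 2.2 × 10^-5.
E = 0 − (RT/nF) ln Q = −((8.314×310)/(1×96485))(-10.724) = 0.2865 V.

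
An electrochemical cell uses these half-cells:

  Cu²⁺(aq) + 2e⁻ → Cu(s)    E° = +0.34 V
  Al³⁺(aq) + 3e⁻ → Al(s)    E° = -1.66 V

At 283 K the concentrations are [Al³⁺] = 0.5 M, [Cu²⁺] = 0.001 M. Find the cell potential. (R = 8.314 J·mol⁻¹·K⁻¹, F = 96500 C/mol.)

The Cu²⁺/Cu couple has the higher reduction potential and acts as the cathode, so E°_cell = +0.34 − (-1.66) = 2.00 V.
Balancing electrons gives n = 6; the reaction quotient is Q = [Al³⁺]^2/[Cu²⁺]^3 = 2.5 × 10^8.
E = E° − (RT/nF) ln Q = 2.00 − (8.314×283)/(6×96500) × (19.337) = 2.000 − 0.079 = 1.921 V.

1.92 V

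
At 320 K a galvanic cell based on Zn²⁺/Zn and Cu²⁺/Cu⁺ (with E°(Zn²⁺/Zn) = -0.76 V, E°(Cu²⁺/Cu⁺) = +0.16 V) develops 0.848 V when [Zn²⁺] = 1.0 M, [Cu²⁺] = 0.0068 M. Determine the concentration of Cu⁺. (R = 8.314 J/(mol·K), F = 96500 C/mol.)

From the Nernst equation, ln Q = nF(E° − E)/RT = 2×96500×(0.92 − 0.848)/(8.314×320) = 5.223, so Q = 186.
With Q = [Zn²⁺]·[Cu⁺]^2/[Cu²⁺]^2 and the known concentrations, [Cu⁺]^2 in the numerator gives [Cu⁺] = 0.093 M.

0.093 M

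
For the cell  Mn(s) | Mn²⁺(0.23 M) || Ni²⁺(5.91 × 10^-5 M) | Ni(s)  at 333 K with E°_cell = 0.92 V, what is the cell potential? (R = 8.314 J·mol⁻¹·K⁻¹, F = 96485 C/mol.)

Balancing electrons gives n = 2; the reaction quotient is Q = [Mn²⁺]/[Ni²⁺] = 3890.
E = E° − (RT/nF) ln Q = 0.92 − (8.314×333)/(2×96485) × (8.267) = 0.920 − 0.119 = 0.801 V.

0.801 V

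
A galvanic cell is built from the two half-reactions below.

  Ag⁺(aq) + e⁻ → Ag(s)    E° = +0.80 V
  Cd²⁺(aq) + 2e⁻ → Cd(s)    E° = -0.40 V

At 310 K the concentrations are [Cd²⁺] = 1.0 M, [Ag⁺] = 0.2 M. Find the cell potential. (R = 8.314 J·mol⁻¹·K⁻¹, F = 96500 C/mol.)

The Ag⁺/Ag couple has the higher reduction potential and acts as the cathode, so E°_cell = +0.80 − (-0.40) = 1.20 V.
Balancing electrons gives n = 2; the reaction quotient is Q = [Cd²⁺]/[Ag⁺]^2 = 25.0.
E = E° − (RT/nF) ln Q = 1.20 − (8.314×310)/(2×96500) × (3.219) = 1.200 − 0.043 = 1.157 V.

1.16 V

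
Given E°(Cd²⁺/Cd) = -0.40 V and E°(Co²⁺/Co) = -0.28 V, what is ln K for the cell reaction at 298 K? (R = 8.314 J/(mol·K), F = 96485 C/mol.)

E°_cell = -0.28 − (-0.40) = 0.12 V, with n = 2 electrons transferred.
At equilibrium E = 0, so the Nernst equation gives ln K = nFE°/RT = (2)(96485)(0.12)/((8.314)(298)) = 9.35.

ln K = 9.3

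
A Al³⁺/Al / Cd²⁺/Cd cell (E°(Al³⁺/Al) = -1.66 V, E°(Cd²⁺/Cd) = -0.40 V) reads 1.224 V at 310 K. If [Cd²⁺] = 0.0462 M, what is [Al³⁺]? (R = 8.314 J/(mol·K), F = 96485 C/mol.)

From the Nernst equation, ln Q = nF(E° − E)/RT = 6×96485×(1.26 − 1.224)/(8.314×310) = 8.086, so Q = 3250.
With Q = [Al³⁺]^2/[Cd²⁺]^3 and the known concentrations, [Al³⁺]^2 in the numerator gives [Al³⁺] = 0.57 M.

0.57 M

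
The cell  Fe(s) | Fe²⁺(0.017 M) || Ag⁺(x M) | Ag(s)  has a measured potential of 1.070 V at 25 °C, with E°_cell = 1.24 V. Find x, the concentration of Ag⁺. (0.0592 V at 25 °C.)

1.8 × 10^-4 M

From the Nernst equation, log Q = n(E° − E)/0.0592 = 2(1.24 − 1.070)/0.0592 = 5.743, so Q = 5.54 × 10^5.
With Q = [Fe²⁺]/[Ag⁺]^2 and the known concentrations, [Ag⁺]^2 in the denominator gives [Ag⁺] = 1.8 × 10^-4 M.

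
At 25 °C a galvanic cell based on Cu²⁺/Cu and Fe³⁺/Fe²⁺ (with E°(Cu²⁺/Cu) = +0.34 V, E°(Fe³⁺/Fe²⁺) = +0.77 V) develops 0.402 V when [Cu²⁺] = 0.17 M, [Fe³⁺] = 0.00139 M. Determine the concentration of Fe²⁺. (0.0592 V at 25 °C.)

From the Nernst equation, log Q = n(E° − E)/0.0592 = 2(0.43 − 0.402)/0.0592 = 0.946, so Q = 8.83.
With Q = [Cu²⁺]·[Fe²⁺]^2/[Fe³⁺]^2 and the known concentrations, [Fe²⁺]^2 in the numerator gives [Fe²⁺] = 0.01 M.

0.01 M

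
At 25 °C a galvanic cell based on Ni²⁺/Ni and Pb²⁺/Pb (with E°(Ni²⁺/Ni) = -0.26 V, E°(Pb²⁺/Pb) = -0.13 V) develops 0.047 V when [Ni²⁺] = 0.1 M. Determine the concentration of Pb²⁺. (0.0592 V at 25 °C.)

1.6 × 10^-4 M

From the Nernst equation, log Q = n(E° − E)/0.0592 = 2(0.13 − 0.047)/0.0592 = 2.804, so Q = 637.
With Q = [Ni²⁺]/[Pb²⁺] and the known concentrations, [Pb²⁺] in the denominator gives [Pb²⁺] = 1.6 × 10^-4 M.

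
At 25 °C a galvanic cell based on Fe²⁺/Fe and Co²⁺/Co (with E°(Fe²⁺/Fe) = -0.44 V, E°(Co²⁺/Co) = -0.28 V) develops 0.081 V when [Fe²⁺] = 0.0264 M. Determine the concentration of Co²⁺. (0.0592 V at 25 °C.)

From the Nernst equation, log Q = n(E° − E)/0.0592 = 2(0.16 − 0.081)/0.0592 = 2.669, so Q = 467.
With Q = [Fe²⁺]/[Co²⁺] and the known concentrations, [Co²⁺] in the denominator gives [Co²⁺] = 5.7 × 10^-5 M.

5.7 × 10^-5 M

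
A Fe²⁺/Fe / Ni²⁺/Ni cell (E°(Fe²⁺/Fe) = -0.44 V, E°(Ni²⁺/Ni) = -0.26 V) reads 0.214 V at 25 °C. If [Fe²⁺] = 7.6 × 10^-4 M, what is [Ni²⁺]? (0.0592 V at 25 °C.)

0.011 M

From the Nernst equation, log Q = n(E° − E)/0.0592 = 2(0.18 − 0.214)/0.0592 = -1.149, so Q = 0.0710.
With Q = [Fe²⁺]/[Ni²⁺] and the known concentrations, [Ni²⁺] in the denominator gives [Ni²⁺] = 0.011 M.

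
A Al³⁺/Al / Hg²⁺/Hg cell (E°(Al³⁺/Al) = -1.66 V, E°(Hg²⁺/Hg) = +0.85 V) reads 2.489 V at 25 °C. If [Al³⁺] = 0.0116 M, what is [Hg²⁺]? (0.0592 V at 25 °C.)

0.01 M

From the Nernst equation, log Q = n(E° − E)/0.0592 = 6(2.51 − 2.489)/0.0592 = 2.128, so Q = 134.
With Q = [Al³⁺]^2/[Hg²⁺]^3 and the known concentrations, [Hg²⁺]^3 in the denominator gives [Hg²⁺] = 0.01 M.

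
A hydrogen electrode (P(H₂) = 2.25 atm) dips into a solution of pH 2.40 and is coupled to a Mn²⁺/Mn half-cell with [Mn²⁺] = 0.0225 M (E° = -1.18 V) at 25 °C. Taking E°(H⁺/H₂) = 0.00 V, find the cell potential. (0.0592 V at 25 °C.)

The hydrogen couple is the cathode, so E°_cell = 1.18 V; n = 2.
[H⁺] = 10^(−2.40) = 0.0040 M, and Q = [Mn²⁺]·P(H₂) / [H⁺]^2 = 3190.
E = E° − (0.0592/2) log Q = 1.18 − (0.0592/2)(3.504) = 1.076 V.

1.08 V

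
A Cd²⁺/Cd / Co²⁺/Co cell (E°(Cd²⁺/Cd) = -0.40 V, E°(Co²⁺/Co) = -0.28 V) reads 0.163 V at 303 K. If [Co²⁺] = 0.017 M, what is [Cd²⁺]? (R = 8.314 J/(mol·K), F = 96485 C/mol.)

6.3 × 10^-4 M

From the Nernst equation, ln Q = nF(E° − E)/RT = 2×96485×(0.12 − 0.163)/(8.314×303) = -3.294, so Q = 0.0371.
With Q = [Cd²⁺]/[Co²⁺] and the known concentrations, [Cd²⁺] in the numerator gives [Cd²⁺] = 6.3 × 10^-4 M.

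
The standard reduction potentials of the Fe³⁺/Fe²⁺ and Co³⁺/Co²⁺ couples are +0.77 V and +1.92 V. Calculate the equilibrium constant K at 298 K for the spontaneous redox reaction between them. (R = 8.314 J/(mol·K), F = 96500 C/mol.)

E°_cell = +1.92 − (+0.77) = 1.15 V, with n = 1 electron transferred.
At equilibrium E = 0, so the Nernst equation gives ln K = nFE°/RT = (1)(96500)(1.15)/((8.314)(298)) = 44.79.
K = e^44.79 = 2.8 × 10^19.

2.8 × 10^19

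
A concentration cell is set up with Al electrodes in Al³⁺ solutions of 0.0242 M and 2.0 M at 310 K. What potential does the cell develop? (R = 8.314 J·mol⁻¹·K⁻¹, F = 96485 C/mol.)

0.039 V

Both half-cells are Al³⁺/Al, so E°_cell = 0. The concentrated side is the cathode; the cell reaction moves Al³⁺ from high to low concentration with n = 3.
Q = [Al³⁺]_dilute/[Al³⁺]_conc = 0.0242/2.0 = 0.0121.
E = 0 − (RT/nF) ln Q = −((8.314×310)/(3×96485))(-4.415) = 0.0393 V.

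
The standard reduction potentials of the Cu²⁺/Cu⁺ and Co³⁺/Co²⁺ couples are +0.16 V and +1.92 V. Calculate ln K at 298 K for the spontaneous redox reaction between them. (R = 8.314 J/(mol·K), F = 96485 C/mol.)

ln K = 68.5

E°_cell = +1.92 − (+0.16) = 1.76 V, with n = 1 electron transferred.
At equilibrium E = 0, so the Nernst equation gives ln K = nFE°/RT = (1)(96485)(1.76)/((8.314)(298)) = 68.54.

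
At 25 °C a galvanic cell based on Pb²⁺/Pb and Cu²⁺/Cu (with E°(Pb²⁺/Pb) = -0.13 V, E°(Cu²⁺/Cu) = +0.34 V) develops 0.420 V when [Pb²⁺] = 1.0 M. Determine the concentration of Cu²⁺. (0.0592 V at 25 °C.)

0.02 M

From the Nernst equation, log Q = n(E° − E)/0.0592 = 2(0.47 − 0.420)/0.0592 = 1.689, so Q = 48.9.
With Q = [Pb²⁺]/[Cu²⁺] and the known concentrations, [Cu²⁺] in the denominator gives [Cu²⁺] = 0.02 M.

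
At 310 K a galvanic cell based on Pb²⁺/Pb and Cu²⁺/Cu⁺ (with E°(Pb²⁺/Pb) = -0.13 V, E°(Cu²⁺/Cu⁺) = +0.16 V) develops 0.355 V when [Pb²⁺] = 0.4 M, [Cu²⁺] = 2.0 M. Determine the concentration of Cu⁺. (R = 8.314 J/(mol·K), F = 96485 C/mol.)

From the Nernst equation, ln Q = nF(E° − E)/RT = 2×96485×(0.29 − 0.355)/(8.314×310) = -4.867, so Q = 0.00770.
With Q = [Pb²⁺]·[Cu⁺]^2/[Cu²⁺]^2 and the known concentrations, [Cu⁺]^2 in the numerator gives [Cu⁺] = 0.28 M.

0.28 M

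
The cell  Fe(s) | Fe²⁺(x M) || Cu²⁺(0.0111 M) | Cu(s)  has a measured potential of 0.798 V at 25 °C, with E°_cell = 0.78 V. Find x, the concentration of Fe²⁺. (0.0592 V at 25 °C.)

From the Nernst equation, log Q = n(E° − E)/0.0592 = 2(0.78 − 0.798)/0.0592 = -0.608, so Q = 0.247.
With Q = [Fe²⁺]/[Cu²⁺] and the known concentrations, [Fe²⁺] in the numerator gives [Fe²⁺] = 0.0027 M.

0.0027 M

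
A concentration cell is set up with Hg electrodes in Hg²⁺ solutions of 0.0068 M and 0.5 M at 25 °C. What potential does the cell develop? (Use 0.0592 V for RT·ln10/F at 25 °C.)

0.055 V

Both half-cells are Hg²⁺/Hg, so E°_cell = 0. The concentrated side is the cathode; the cell reaction moves Hg²⁺ from high to low concentration with n = 2.
Q = [Hg²⁺]_dilute/[Hg²⁺]_conc = 0.0068/0.5 = 0.0136.
E = 0 − (0.0592/2) log Q = −(0.0592/2)(-1.866) = 0.0552 V.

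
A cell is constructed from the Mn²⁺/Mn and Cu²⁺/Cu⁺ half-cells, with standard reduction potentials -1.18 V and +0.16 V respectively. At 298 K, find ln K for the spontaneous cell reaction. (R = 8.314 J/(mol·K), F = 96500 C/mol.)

E°_cell = +0.16 − (-1.18) = 1.34 V, with n = 2 electrons transferred.
At equilibrium E = 0, so the Nernst equation gives ln K = nFE°/RT = (2)(96500)(1.34)/((8.314)(298)) = 104.38.

ln K = 104.4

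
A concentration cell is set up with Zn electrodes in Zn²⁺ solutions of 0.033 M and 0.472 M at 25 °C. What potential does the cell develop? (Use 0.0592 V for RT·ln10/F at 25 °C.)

0.034 V

Both half-cells are Zn²⁺/Zn, so E°_cell = 0. The concentrated side is the cathode; the cell reaction moves Zn²⁺ from high to low concentration with n = 2.
Q = [Zn²⁺]_dilute/[Zn²⁺]_conc = 0.033/0.472 = 0.0699.
E = 0 − (0.0592/2) log Q = −(0.0592/2)(-1.155) = 0.0342 V.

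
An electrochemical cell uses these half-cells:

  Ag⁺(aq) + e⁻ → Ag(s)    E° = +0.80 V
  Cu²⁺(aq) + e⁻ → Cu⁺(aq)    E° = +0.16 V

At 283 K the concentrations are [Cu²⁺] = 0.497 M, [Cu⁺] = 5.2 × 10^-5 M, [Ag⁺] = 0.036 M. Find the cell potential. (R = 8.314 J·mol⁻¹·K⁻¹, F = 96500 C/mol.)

0.335 V

The Ag⁺/Ag couple has the higher reduction potential and acts as the cathode, so E°_cell = +0.80 − (+0.16) = 0.64 V.
Balancing electrons gives n = 1; the reaction quotient is Q = [Cu²⁺]/([Cu⁺]·[Ag⁺]) = 2.65 × 10^5.
E = E° − (RT/nF) ln Q = 0.64 − (8.314×283)/(1×96500) × (12.489) = 0.640 − 0.305 = 0.335 V.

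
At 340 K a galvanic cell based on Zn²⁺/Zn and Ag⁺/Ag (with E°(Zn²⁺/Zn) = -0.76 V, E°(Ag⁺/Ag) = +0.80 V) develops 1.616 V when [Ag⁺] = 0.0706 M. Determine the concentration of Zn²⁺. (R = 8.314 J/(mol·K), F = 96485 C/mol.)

1.1 × 10^-4 M

From the Nernst equation, ln Q = nF(E° − E)/RT = 2×96485×(1.56 − 1.616)/(8.314×340) = -3.823, so Q = 0.0219.
With Q = [Zn²⁺]/[Ag⁺]^2 and the known concentrations, [Zn²⁺] in the numerator gives [Zn²⁺] = 1.1 × 10^-4 M.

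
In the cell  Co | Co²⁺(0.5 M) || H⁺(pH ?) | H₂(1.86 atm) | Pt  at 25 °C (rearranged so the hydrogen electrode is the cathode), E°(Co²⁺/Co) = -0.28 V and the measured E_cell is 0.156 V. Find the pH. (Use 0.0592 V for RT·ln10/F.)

E°_cell = 0.28 V and n = 2.
log Q = n(E° − E)/0.0592 = 2×(0.28 − 0.156)/0.0592 = 4.189.
With Q = [Co²⁺]·P(H₂) / [H⁺]^2, solving for [H⁺] gives log[H⁺] = -2.110, so pH = 2.11.

pH = 2.11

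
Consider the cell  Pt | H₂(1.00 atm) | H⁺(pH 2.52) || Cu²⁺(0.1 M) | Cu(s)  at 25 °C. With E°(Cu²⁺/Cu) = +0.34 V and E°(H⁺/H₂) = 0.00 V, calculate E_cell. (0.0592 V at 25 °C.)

0.46 V

The Cu²⁺/Cu couple is the cathode, so E°_cell = 0.34 V; n = 2.
[H⁺] = 10^(−2.52) = 0.0030 M, and Q = [H⁺]^2 / ([Cu²⁺]·P(H₂)) = 9.12 × 10^-5.
E = E° − (0.0592/2) log Q = 0.34 − (0.0592/2)(-4.040) = 0.460 V.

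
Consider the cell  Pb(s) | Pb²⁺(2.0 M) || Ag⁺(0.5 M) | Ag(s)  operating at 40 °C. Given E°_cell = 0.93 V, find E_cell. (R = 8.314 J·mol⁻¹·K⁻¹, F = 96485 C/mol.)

Balancing electrons gives n = 2; the reaction quotient is Q = [Pb²⁺]/[Ag⁺]^2 = 8.00.
E = E° − (RT/nF) ln Q = 0.93 − (8.314×313)/(2×96485) × (2.079) = 0.930 − 0.028 = 0.902 V.

0.902 V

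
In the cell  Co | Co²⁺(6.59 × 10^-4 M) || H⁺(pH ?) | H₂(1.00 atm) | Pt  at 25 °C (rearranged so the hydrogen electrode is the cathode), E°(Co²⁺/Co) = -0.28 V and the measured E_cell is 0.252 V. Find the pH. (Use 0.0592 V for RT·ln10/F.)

E°_cell = 0.28 V and n = 2.
log Q = n(E° − E)/0.0592 = 2×(0.28 − 0.252)/0.0592 = 0.946.
With Q = [Co²⁺]·P(H₂) / [H⁺]^2, solving for [H⁺] gives log[H⁺] = -2.064, so pH = 2.06.

pH = 2.06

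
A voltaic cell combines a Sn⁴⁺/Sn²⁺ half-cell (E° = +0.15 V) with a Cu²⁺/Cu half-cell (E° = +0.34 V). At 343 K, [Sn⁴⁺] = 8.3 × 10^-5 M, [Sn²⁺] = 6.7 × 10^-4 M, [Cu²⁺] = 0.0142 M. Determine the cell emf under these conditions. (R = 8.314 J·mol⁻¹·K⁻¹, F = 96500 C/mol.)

The Cu²⁺/Cu couple has the higher reduction potential and acts as the cathode, so E°_cell = +0.34 − (+0.15) = 0.19 V.
Balancing electrons gives n = 2; the reaction quotient is Q = [Sn⁴⁺]/([Sn²⁺]·[Cu²⁺]) = 8.72.
E = E° − (RT/nF) ln Q = 0.19 − (8.314×343)/(2×96500) × (2.166) = 0.190 − 0.032 = 0.158 V.

0.158 V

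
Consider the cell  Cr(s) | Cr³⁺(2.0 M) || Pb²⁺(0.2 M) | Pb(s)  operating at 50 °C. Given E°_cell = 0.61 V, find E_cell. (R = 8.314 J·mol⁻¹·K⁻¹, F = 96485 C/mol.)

Balancing electrons gives n = 6; the reaction quotient is Q = [Cr³⁺]^2/[Pb²⁺]^3 = 500.
E = E° − (RT/nF) ln Q = 0.61 − (8.314×323)/(6×96485) × (6.215) = 0.610 − 0.029 = 0.581 V.

0.581 V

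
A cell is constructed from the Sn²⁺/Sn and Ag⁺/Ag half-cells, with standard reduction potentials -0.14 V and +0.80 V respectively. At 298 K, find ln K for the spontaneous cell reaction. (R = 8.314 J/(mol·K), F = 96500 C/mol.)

ln K = 73.2

E°_cell = +0.80 − (-0.14) = 0.94 V, with n = 2 electrons transferred.
At equilibrium E = 0, so the Nernst equation gives ln K = nFE°/RT = (2)(96500)(0.94)/((8.314)(298)) = 73.22.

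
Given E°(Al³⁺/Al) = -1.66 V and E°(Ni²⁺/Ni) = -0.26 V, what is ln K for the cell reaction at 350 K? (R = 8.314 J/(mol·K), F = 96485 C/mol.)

ln K = 278.5

E°_cell = -0.26 − (-1.66) = 1.40 V, with n = 6 electrons transferred.
At equilibrium E = 0, so the Nernst equation gives ln K = nFE°/RT = (6)(96485)(1.40)/((8.314)(350)) = 278.52.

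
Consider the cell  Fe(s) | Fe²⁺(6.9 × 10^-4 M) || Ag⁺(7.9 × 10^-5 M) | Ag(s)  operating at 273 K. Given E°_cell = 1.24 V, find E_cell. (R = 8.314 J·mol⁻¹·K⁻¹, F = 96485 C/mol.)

1.10 V

Balancing electrons gives n = 2; the reaction quotient is Q = [Fe²⁺]/[Ag⁺]^2 = 1.11 × 10^5.
E = E° − (RT/nF) ln Q = 1.24 − (8.314×273)/(2×96485) × (11.613) = 1.240 − 0.137 = 1.103 V.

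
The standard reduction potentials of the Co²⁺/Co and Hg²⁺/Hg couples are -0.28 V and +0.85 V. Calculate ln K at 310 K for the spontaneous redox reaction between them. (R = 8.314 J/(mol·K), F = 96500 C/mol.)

E°_cell = +0.85 − (-0.28) = 1.13 V, with n = 2 electrons transferred.
At equilibrium E = 0, so the Nernst equation gives ln K = nFE°/RT = (2)(96500)(1.13)/((8.314)(310)) = 84.62.

ln K = 84.6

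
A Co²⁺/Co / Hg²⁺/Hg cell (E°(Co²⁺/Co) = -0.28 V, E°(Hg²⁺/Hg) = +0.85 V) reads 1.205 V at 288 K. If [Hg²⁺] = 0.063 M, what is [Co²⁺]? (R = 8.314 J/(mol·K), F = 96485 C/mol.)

1.5 × 10^-4 M

From the Nernst equation, ln Q = nF(E° − E)/RT = 2×96485×(1.13 − 1.205)/(8.314×288) = -6.044, so Q = 0.00237.
With Q = [Co²⁺]/[Hg²⁺] and the known concentrations, [Co²⁺] in the numerator gives [Co²⁺] = 1.5 × 10^-4 M.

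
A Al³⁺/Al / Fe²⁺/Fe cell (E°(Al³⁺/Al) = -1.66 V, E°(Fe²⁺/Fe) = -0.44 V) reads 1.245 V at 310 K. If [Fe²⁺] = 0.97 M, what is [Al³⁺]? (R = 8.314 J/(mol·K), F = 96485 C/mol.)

From the Nernst equation, ln Q = nF(E° − E)/RT = 6×96485×(1.22 − 1.245)/(8.314×310) = -5.615, so Q = 0.00364.
With Q = [Al³⁺]^2/[Fe²⁺]^3 and the known concentrations, [Al³⁺]^2 in the numerator gives [Al³⁺] = 0.058 M.

0.058 M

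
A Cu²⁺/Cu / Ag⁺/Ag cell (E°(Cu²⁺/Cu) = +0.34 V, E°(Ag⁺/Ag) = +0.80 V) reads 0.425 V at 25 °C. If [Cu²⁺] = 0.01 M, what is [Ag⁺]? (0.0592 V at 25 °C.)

0.026 M

From the Nernst equation, log Q = n(E° − E)/0.0592 = 2(0.46 − 0.425)/0.0592 = 1.182, so Q = 15.2.
With Q = [Cu²⁺]/[Ag⁺]^2 and the known concentrations, [Ag⁺]^2 in the denominator gives [Ag⁺] = 0.026 M.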